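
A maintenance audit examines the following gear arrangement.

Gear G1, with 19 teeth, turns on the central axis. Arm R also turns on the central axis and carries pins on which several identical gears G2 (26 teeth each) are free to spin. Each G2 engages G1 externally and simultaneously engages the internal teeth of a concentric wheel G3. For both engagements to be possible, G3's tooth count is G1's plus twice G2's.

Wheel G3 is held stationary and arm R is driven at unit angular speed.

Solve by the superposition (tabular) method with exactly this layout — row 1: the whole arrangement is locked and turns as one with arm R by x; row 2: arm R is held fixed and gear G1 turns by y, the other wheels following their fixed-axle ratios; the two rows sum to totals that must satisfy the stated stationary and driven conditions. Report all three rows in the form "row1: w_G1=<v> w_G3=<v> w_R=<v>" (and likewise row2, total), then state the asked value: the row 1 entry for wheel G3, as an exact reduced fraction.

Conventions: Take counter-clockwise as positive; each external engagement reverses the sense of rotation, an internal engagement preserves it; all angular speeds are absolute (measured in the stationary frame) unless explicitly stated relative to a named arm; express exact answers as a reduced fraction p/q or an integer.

row1: w_G1=1 w_G3=1 w_R=1
row2: w_G1=71/19 w_G3=-1 w_R=0
total: w_G1=90/19 w_G3=0 w_R=1
asked value: 1

planetary set (19T centre, 26T on arm, 71T internal) — Willis relation
row 1 — lock + rotate with arm: ω_sun = ω_ring = ω_arm = x
superposition row 2 [arm held]: sun y, ring −(19/71)·y, arm 0
boundary: total ω_ring = x − (19/71)·y = 0 and total ω_arm = x = 1  ⇒  y = 71/19, x = 1
row 2 ring = −(19/71)·71/19 = -1
totals (row 1 + row 2): sun 1 + 71/19 = 90/19, ring 1 + (-1) = 0, arm 1 + 0 = 1
asked cell (row1, ring) = 1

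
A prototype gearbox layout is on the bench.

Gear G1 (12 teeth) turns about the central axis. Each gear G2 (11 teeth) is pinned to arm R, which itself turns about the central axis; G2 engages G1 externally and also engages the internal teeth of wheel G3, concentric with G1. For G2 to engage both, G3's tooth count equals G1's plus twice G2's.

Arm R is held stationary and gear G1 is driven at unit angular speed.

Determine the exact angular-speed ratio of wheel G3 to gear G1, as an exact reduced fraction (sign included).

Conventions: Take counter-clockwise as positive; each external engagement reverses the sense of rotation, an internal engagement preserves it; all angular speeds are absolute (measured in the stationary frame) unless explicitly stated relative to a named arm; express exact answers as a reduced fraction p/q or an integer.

-6/17

planetary set (12T centre, 11T on arm, 34T internal) — Willis relation
ring teeth: 12 + 2·11 = 34
12(ω_sun−ω_arm) = −34(ω_ring−ω_arm),  ω_arm = 0, ω_sun = 1
ω_ring = 0 − (12/34)(1−0) = -6/17
ω_out/ω_in = -6/17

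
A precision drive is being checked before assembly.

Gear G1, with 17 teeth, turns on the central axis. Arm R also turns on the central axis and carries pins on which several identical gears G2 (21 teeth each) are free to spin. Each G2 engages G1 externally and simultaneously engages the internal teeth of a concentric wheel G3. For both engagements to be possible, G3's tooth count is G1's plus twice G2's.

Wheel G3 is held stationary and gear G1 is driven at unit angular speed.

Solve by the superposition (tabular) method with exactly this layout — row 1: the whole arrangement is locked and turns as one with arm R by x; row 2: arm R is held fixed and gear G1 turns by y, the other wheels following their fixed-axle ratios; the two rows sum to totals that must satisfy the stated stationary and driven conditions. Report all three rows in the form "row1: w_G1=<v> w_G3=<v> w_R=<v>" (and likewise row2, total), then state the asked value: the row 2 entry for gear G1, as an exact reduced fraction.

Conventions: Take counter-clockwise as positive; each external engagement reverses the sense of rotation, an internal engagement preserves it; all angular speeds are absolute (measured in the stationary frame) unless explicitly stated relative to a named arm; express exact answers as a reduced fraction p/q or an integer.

recognized (axles ride arm R): planetary set, 17/21/59 teeth
row 1 — lock + rotate with arm: ω_sun = ω_ring = ω_arm = x
superposition row 2 [arm held]: sun y, ring −(17/59)·y, arm 0
boundary: total ω_ring = x − (17/59)·y = 0 and total ω_sun = x + y = 1  ⇒  y = 59/76, x = 17/76
row 2 ring = −(17/59)·59/76 = -17/76
totals (row 1 + row 2): sun 17/76 + 59/76 = 1, ring 17/76 + (-17/76) = 0, arm 17/76 + 0 = 17/76
asked cell (row2, sun) = 59/76

row1: w_G1=17/76 w_G3=17/76 w_R=17/76
row2: w_G1=59/76 w_G3=-17/76 w_R=0
total: w_G1=1 w_G3=0 w_R=17/76
asked value: 59/76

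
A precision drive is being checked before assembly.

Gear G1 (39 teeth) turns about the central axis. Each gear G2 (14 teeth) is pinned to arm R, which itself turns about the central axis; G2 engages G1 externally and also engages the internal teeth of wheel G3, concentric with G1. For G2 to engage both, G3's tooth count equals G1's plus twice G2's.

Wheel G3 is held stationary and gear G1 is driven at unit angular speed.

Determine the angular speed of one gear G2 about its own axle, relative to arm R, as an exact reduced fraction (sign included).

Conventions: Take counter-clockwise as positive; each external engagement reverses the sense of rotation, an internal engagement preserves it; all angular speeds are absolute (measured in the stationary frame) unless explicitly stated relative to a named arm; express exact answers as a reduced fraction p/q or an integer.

-2613/1484

class = planetary set [G3 = 39+2·14 = 67; Willis about the carrier]
ring teeth: 39 + 2·14 = 67
39(ω_sun−ω_arm) = −67(ω_ring−ω_arm),  ω_ring = 0, ω_sun = 1
39(1−ω_arm) = −67(0−ω_arm)  ⇒  106·ω_arm = 39  ⇒  ω_arm = 39/106
sun–planet mesh: 39·(1−39/106) = −14·(ω_p−ω_arm)  ⇒  ω_p−ω_arm = -2613/1484
exact speed ratio = -2613/1484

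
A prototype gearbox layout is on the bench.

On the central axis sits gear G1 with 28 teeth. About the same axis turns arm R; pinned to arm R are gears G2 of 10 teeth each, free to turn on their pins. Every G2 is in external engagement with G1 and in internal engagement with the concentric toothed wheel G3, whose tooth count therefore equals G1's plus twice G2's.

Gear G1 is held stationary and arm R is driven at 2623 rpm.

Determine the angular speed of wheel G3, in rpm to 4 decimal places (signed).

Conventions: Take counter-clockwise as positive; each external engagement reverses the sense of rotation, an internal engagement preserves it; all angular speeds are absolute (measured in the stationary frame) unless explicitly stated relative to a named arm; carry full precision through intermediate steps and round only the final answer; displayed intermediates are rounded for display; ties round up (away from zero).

topology: planetary set — G1 28T / G2 10T / G3 48T, arm = carrier (Willis)
normalise by the input: solve with ω_arm = 1, then scale by 2623 rpm
ring teeth: 28 + 2·10 = 48
28(ω_sun−ω_arm) = −48(ω_ring−ω_arm),  ω_sun = 0, ω_arm = 1
ω_ring = 1 − (28/48)(0−1) = 19/12
scale: ω_ring = 19/12 × 2623 rpm = +4153.0833 rpm

+4153.0833 rpm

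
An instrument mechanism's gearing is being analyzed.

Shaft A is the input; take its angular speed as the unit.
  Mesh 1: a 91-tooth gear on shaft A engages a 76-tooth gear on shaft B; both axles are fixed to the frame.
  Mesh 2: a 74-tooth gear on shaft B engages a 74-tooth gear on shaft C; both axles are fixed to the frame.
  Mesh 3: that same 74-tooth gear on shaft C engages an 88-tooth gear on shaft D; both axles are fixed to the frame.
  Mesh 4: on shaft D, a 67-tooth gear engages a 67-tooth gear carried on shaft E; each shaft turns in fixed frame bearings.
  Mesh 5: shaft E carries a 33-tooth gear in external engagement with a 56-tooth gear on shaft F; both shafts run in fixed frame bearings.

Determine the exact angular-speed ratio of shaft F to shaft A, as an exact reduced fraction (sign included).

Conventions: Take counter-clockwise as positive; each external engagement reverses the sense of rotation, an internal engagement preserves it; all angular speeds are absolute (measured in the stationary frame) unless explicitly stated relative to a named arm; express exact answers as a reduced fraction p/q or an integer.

class = fixed-axis compound train [5 meshes; 5 ratios multiply, 5 sense flips]
mesh 1 [91T→76T]: running ratio 91/76, sense −
mesh 2 [74T→74T]: running ratio 91/76, sense +
mesh 3 [74T→88T]: running ratio 3367/3344, sense −
mesh 4 [67T→67T]: running ratio 3367/3344, sense +
mesh 5 [33T→56T]: running ratio 1443/2432, sense −
ω_out/ω_in = -1443/2432

-1443/2432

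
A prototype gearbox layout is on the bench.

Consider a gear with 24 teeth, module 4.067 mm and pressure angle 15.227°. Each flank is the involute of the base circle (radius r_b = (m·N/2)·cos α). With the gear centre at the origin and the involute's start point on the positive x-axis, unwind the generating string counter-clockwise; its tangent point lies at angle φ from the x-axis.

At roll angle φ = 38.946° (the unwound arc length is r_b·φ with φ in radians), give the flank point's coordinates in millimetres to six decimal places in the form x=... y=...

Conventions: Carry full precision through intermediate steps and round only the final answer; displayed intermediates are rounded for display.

x=56.744791 y=4.705800

topology: single-mesh involute geometry — m = 4.067, N = 24
pitch radius r_p = m·N/2 = 4.067·24/2 = 48.804000
base radius r_b = r_p·cos α = 48.804000·cos 15.227° = 47.090630
roll angle φ = 38.946° = 0.67973593 rad
x = r_b·(cos φ + φ·sin φ) = 56.744791
y = r_b·(sin φ − φ·cos φ) = 4.705800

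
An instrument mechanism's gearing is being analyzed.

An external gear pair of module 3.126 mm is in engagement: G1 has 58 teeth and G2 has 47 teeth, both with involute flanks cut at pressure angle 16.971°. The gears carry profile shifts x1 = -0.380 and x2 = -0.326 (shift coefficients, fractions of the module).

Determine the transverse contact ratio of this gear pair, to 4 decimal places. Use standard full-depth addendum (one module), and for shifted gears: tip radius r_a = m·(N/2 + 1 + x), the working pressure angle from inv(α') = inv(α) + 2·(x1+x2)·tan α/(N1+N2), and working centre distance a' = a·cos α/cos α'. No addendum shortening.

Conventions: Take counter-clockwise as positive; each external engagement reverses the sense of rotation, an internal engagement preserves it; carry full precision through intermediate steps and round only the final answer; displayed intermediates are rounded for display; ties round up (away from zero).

2.2845

recognized (one external pair, fixed centres): single-mesh tooth geometry, m = 3.126, N1 = 58, N2 = 47
base radii: r_b1 = 86.706255, r_b2 = 70.261966
tip radii: r_a1 = 92.592120, r_a2 = 75.567924
inv(α') = inv(16.971°) + 2·(-0.380-0.326)·tan α/(58+47) = 0.00487358  ⇒  α' = 13.89940°
a' = a·cos α / cos α' = 164.1150·cos 16.971°/cos 13.89940° = 161.703050
action lengths: √(r_a1²−r_b1²) = 32.485781, √(r_a2²−r_b2²) = 27.816673
base pitch p_b = π·m·cos α = 9.392956
CR = (32.485781 + 27.816673 − 161.703050·sin 13.89940°)/9.392956 = 2.284529
contact ratio ≈ 2.2845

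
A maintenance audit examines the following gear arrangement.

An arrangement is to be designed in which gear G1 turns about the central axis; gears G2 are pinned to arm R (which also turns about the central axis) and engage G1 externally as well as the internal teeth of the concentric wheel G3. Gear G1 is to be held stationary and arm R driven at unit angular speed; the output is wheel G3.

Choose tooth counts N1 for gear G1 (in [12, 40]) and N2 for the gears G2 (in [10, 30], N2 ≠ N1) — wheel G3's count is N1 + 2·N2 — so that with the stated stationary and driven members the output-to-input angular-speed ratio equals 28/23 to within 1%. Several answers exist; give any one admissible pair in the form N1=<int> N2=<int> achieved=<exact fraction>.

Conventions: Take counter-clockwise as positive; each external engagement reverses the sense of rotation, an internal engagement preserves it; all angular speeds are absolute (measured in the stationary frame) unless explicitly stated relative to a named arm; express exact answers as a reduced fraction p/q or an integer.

N1=15 N2=27 achieved=28/23

design class (target 28/23): planetary set
Willis with ω_sun = 0: ω_ring/ω_arm = (N1+N3)/N3; set equal to 28/23  ⇒  N3/N1 = 1/(28/23 − 1) = 23/5
N3 = N1 + 2·N2  ⇒  N2/N1 = (N3/N1 − 1)/2 = (23/5 − 1)/2 = 9/5
smallest multiple with N1 ≥ 12 and N2 ≥ 10: k = 3  ⇒  N1 = 3·5 = 15, N2 = 3·9 = 27 (N1 ≤ 40, N2 ≤ 30, N2 ≠ N1 ✓), N3 = 15 + 2·27 = 69
check: (N1+N3)/N3 with N1 = 15, N3 = 69 gives 28/23; |achieved − target| = 0 ≤ 7/575 ✓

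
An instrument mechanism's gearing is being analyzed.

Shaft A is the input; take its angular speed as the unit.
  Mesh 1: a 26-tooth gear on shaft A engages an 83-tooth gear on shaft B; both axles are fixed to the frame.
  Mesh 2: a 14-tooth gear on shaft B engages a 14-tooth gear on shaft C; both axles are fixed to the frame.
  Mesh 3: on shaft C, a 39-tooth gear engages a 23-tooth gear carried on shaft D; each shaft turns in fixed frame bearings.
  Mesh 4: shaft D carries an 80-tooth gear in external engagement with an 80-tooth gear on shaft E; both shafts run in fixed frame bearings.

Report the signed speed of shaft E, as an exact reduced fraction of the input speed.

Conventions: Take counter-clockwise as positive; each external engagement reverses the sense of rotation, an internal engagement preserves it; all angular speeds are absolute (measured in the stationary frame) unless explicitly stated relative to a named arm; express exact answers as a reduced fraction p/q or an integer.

1014/1909

4-mesh fixed-axis compound train (all bearings frame-fixed)
mesh 1 [26T→83T]: |ω|/ω_in = 1×26/83 = 26/83, sense flips to −
mesh 2 [14T→14T]: |ω|/ω_in = (26/83)×14/14 = 26/83, sense flips to +
mesh 3 [39T→23T]: |ω|/ω_in = (26/83)×39/23 = 1014/1909, sense flips to −
mesh 4 [80T→80T]: |ω|/ω_in = (1014/1909)×80/80 = 1014/1909, sense flips to +
signed output speed (× input speed) = 1014/1909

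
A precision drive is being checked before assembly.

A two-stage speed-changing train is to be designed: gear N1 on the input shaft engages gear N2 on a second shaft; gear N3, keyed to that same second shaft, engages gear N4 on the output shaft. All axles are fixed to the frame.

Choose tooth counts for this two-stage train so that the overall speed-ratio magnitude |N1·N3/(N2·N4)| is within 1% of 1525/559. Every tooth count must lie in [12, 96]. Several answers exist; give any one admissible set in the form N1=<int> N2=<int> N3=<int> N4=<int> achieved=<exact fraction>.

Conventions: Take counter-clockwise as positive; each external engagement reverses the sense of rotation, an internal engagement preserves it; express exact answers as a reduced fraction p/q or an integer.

class = fixed-axis compound train [2-stage, 1525/559 wanted]
target = 1525/559 in lowest terms: an exact hit needs N1·N3 = k·1525 and N2·N4 = k·559 for one integer k, every count in [12, 96]; additionally prefer no 1:1 stage (N1 ≠ N2, N3 ≠ N4)
k = 1: N1·N3 = 1525 = 25·61, N2·N4 = 559 = 13·43
achieved = 25·61/(13·43) = 1525/559; |achieved − target| = 0 ≤ 61/2236 ✓

N1=25 N2=13 N3=61 N4=43 achieved=1525/559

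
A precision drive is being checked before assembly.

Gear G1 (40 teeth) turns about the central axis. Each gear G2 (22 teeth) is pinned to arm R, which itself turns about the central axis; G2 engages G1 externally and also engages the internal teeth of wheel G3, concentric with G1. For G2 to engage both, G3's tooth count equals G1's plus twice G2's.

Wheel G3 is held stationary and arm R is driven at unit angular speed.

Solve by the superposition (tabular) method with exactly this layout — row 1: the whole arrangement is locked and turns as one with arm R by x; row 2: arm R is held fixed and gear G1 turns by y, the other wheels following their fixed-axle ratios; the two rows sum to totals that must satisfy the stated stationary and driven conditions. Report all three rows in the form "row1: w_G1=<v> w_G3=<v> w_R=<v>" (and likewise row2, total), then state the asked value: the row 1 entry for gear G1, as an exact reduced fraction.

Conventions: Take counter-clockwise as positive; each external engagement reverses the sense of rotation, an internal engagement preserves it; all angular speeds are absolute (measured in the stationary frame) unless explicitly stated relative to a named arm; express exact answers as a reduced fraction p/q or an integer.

topology: planetary set — G1 40T / G2 22T / G3 84T, arm = carrier (Willis)
row 1: whole set turns with the arm by x
superposition row 2 [arm held]: sun y, ring −(40/84)·y, arm 0
boundary: total ω_ring = x − (40/84)·y = 0 and total ω_arm = x = 1  ⇒  y = 21/10, x = 1
row 2 ring = −(40/84)·21/10 = -1
totals (row 1 + row 2): sun 1 + 21/10 = 31/10, ring 1 + (-1) = 0, arm 1 + 0 = 1
asked cell (row1, sun) = 1

row1: w_G1=1 w_G3=1 w_R=1
row2: w_G1=21/10 w_G3=-1 w_R=0
total: w_G1=31/10 w_G3=0 w_R=1
asked value: 1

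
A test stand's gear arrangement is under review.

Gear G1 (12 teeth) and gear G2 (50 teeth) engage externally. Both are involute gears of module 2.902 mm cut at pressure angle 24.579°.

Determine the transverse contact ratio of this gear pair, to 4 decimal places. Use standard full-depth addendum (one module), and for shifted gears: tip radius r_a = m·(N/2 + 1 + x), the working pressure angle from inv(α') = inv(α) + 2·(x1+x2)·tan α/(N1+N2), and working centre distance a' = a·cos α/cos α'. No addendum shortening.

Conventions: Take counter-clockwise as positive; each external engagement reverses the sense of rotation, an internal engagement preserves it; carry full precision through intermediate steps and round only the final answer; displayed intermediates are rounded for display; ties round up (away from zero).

1.4370

topology: single-mesh involute geometry — m = 2.902, 12T/50T pair
base radii: r_b1 = 15.834275, r_b2 = 65.976145
tip radii: r_a1 = 20.314000, r_a2 = 75.452000
no profile shift: α' = α, a' = a
action lengths: √(r_a1²−r_b1²) = 12.725342, √(r_a2²−r_b2²) = 36.608095
base pitch p_b = π·m·cos α = 8.290807
CR = (12.725342 + 36.608095 − 89.962000·sin 24.57900°)/8.290807 = 1.437009
contact ratio ≈ 1.4370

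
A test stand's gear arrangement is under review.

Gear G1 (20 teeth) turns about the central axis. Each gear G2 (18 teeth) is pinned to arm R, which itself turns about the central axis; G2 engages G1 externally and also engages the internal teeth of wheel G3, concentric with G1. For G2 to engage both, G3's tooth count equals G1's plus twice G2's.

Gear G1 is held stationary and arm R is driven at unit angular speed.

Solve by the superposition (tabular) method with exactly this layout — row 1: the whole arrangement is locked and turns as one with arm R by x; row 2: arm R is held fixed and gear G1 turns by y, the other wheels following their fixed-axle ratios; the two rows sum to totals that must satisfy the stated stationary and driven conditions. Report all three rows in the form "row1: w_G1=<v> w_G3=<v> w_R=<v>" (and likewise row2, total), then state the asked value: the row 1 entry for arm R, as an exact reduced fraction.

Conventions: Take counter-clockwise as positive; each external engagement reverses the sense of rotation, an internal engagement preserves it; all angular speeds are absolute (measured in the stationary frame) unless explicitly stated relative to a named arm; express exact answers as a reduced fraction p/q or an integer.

planetary set (20T centre, 18T on arm, 56T internal) — Willis relation
row 1: whole set turns with the arm by x
row 2 (arm held, sun turns y): ω_ring = −(20/56)·y, ω_arm = 0
boundary: total ω_sun = x + y = 0 and total ω_arm = x = 1  ⇒  y = -1, x = 1
row 2 ring = −(20/56)·(-1) = 5/14
totals (row 1 + row 2): sun 1 + (-1) = 0, ring 1 + 5/14 = 19/14, arm 1 + 0 = 1
asked cell (row1, arm) = 1

row1: w_G1=1 w_G3=1 w_R=1
row2: w_G1=-1 w_G3=5/14 w_R=0
total: w_G1=0 w_G3=19/14 w_R=1
asked value: 1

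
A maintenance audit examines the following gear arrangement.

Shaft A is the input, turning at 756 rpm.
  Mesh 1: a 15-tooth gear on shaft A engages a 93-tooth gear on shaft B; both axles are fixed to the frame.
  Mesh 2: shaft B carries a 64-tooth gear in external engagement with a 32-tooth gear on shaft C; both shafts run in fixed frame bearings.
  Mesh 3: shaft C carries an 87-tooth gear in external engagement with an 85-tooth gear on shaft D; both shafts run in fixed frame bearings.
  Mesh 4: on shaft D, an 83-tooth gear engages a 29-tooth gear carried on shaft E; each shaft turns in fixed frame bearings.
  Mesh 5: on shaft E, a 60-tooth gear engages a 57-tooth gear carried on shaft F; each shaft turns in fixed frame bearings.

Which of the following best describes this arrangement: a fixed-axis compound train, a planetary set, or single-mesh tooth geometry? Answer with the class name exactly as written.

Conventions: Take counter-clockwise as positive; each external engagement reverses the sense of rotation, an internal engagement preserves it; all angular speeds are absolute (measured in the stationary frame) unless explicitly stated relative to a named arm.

fixed-axis compound train

5-mesh fixed-axis compound train (all bearings frame-fixed)
classification: fixed-axis compound train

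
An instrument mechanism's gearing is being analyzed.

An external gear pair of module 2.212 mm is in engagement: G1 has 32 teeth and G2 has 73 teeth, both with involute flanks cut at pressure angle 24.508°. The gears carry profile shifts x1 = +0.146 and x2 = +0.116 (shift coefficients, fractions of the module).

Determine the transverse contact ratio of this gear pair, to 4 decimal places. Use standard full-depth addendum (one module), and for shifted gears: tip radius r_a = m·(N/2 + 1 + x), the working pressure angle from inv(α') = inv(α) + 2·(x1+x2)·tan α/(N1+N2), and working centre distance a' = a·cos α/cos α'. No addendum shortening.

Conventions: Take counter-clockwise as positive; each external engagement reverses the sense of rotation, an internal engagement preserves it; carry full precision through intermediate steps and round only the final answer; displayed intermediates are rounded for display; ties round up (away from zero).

1.5129

recognized (one external pair, fixed centres): single-mesh tooth geometry, m = 2.212, N1 = 32, N2 = 73
base radii: r_b1 = 32.203300, r_b2 = 73.463777
tip radii: r_a1 = 37.926952, r_a2 = 83.206592
inv(α') = inv(24.508°) + 2·(+0.146+0.116)·tan α/(32+73) = 0.03042473  ⇒  α' = 25.11778°
a' = a·cos α / cos α' = 116.1300·cos 24.508°/cos 25.11778° = 116.702832
action lengths: √(r_a1²−r_b1²) = 20.034999, √(r_a2²−r_b2²) = 39.069302
base pitch p_b = π·m·cos α = 6.323103
CR = (20.034999 + 39.069302 − 116.702832·sin 25.11778°)/6.323103 = 1.512902
contact ratio ≈ 1.5129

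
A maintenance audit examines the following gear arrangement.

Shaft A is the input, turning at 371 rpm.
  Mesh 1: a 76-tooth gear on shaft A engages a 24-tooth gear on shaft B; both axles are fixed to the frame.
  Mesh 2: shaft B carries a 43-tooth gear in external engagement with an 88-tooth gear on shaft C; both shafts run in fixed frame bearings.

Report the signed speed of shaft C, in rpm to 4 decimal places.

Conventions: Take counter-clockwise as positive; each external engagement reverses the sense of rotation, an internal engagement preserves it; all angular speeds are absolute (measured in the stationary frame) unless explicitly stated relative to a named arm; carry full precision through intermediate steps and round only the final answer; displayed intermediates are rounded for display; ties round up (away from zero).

+574.0663 rpm

class = fixed-axis compound train [2 meshes; 2 ratios multiply, 2 sense flips]
mesh 1 [76T→24T]: ω = 371.0000×76/24 = 1174.8333 rpm, sense flips to −
mesh 2 [43T→88T]: ω = 1174.8333×43/88 = 574.0663 rpm, sense flips to +
signed output speed = +574.0663 rpm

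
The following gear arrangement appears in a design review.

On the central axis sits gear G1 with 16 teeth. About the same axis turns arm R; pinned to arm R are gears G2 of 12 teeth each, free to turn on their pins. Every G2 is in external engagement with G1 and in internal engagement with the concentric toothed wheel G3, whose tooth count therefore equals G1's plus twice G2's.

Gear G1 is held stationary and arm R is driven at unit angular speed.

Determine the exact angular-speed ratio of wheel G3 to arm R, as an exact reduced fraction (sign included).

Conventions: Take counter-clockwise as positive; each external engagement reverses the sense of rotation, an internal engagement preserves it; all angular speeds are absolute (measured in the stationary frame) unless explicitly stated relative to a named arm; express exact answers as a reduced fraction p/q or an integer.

recognized (axles ride arm R): planetary set, 16/12/40 teeth
ring teeth: 16 + 2·12 = 40
16(ω_sun−ω_arm) = −40(ω_ring−ω_arm),  ω_sun = 0, ω_arm = 1
ω_ring = 1 − (16/40)(0−1) = 7/5
ω_out/ω_in = 7/5

7/5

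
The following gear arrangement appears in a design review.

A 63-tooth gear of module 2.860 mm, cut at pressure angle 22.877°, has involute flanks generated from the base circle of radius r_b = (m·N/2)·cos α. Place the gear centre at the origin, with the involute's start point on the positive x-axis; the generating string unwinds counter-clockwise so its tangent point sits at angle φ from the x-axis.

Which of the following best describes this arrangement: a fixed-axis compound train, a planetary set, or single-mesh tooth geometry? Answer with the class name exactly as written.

topology: single-mesh involute geometry — m = 2.860, N = 63
classification: single-mesh tooth geometry

single-mesh tooth geometry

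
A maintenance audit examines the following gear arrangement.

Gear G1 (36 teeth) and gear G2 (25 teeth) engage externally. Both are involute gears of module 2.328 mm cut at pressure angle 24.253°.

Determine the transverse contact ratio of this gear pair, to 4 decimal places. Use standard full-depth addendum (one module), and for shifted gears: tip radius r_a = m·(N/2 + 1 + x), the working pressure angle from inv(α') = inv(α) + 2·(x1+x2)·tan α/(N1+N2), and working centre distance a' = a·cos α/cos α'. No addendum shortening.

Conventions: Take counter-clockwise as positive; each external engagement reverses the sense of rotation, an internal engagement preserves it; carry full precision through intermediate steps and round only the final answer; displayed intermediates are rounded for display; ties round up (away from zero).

1.4950

single-mesh involute tooth geometry (36T engaging 25T at module 2.328)
base radii: r_b1 = 38.205575, r_b2 = 26.531650
tip radii: r_a1 = 44.232000, r_a2 = 31.428000
no profile shift: α' = α, a' = a
action lengths: √(r_a1²−r_b1²) = 22.289097, √(r_a2²−r_b2²) = 16.846090
base pitch p_b = π·m·cos α = 6.668131
CR = (22.289097 + 16.846090 − 71.004000·sin 24.25300°)/6.668131 = 1.495039
contact ratio ≈ 1.4950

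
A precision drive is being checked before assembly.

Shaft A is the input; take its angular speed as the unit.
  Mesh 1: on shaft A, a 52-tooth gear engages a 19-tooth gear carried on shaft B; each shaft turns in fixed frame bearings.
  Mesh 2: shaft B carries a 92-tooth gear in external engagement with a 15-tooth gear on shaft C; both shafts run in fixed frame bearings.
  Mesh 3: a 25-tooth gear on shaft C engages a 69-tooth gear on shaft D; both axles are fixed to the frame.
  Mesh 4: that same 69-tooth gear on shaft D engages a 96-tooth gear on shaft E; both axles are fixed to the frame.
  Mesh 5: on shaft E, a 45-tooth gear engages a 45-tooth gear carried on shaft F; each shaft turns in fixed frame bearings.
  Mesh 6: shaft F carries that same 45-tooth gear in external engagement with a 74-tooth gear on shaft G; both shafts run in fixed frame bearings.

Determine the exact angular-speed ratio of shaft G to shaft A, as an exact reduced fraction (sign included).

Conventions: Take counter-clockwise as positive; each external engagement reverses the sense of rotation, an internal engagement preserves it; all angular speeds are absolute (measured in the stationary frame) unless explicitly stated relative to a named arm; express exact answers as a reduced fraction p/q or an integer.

7475/2812

class = fixed-axis compound train [6 meshes; 6 ratios multiply, 6 sense flips]
mesh 1 [52T→19T]: running ratio 52/19, sense −
mesh 2 [92T→15T]: running ratio 4784/285, sense +
mesh 3 [25T→69T]: running ratio 1040/171, sense −
mesh 4 [69T→96T]: running ratio 1495/342, sense +
mesh 5 [45T→45T]: running ratio 1495/342, sense −
mesh 6 [45T→74T]: running ratio 7475/2812, sense +
ω_out/ω_in = 7475/2812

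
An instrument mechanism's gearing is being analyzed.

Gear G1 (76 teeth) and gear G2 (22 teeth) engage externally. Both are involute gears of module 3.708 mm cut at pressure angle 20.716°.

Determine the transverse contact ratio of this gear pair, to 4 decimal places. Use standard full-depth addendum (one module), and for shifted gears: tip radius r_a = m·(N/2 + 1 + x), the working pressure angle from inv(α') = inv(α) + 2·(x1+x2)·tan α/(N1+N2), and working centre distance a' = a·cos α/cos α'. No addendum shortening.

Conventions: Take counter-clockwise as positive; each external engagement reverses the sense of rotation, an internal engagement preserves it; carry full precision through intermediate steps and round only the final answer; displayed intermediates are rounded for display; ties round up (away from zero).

topology: single-mesh involute geometry — m = 3.708, 76T/22T pair
base radii: r_b1 = 131.793892, r_b2 = 38.150864
tip radii: r_a1 = 144.612000, r_a2 = 44.496000
no profile shift: α' = α, a' = a
action lengths: √(r_a1²−r_b1²) = 59.523109, √(r_a2²−r_b2²) = 22.899905
base pitch p_b = π·m·cos α = 10.895861
CR = (59.523109 + 22.899905 − 181.692000·sin 20.71600°)/10.895861 = 1.665954
contact ratio ≈ 1.6660

1.6660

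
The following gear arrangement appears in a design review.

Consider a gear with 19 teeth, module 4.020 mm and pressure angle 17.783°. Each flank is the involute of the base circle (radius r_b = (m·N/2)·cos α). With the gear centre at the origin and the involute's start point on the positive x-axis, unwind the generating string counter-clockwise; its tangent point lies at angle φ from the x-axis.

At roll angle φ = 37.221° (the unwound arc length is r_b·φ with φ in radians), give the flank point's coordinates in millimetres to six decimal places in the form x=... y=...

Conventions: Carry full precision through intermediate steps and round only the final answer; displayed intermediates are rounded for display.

single-mesh involute tooth geometry (19T wheel at module 4.020)
pitch radius r_p = m·N/2 = 4.020·19/2 = 38.190000
base radius r_b = r_p·cos α = 38.190000·cos 17.783° = 36.365284
roll angle φ = 37.221° = 0.64962900 rad
x = r_b·(cos φ + φ·sin φ) = 43.247887
y = r_b·(sin φ − φ·cos φ) = 3.185092

x=43.247887 y=3.185092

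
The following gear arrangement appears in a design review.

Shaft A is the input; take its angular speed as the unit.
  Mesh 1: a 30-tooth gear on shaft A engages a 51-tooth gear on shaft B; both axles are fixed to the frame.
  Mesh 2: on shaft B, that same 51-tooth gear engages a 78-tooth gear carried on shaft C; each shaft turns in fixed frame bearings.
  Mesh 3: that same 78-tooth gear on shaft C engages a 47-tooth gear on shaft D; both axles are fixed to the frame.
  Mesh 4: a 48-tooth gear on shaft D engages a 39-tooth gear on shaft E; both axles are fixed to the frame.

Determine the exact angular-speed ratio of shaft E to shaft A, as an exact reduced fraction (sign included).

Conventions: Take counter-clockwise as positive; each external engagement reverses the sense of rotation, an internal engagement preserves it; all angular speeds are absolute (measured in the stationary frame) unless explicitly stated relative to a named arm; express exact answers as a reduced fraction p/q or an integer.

class = fixed-axis compound train [4 meshes; 4 ratios multiply, 4 sense flips]
mesh 1 [30T→51T]: running ratio 10/17, sense −
mesh 2 [51T→78T]: running ratio 5/13, sense +
mesh 3 [78T→47T]: running ratio 30/47, sense −
mesh 4 [48T→39T]: running ratio 480/611, sense +
ω_out/ω_in = 480/611

480/611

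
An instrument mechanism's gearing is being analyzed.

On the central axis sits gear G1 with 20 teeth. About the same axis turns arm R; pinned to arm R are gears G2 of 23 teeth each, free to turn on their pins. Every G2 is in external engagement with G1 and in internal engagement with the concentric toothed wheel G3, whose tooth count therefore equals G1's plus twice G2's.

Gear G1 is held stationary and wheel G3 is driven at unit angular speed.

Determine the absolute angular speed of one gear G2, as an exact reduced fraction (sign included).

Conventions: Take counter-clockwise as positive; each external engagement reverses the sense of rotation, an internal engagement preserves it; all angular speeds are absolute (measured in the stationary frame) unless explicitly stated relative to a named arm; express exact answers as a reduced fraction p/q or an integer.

33/23

recognized (axles ride arm R): planetary set, 20/23/66 teeth
ring teeth: 20 + 2·23 = 66
20(ω_sun−ω_arm) = −66(ω_ring−ω_arm),  ω_sun = 0, ω_ring = 1
20(0−ω_arm) = −66(1−ω_arm)  ⇒  86·ω_arm = 66  ⇒  ω_arm = 33/43
sun–planet mesh: 20·(0−33/43) = −23·(ω_p−ω_arm)  ⇒  ω_p−ω_arm = 660/989
ω_p = 33/43 + 660/989 = 33/23
exact speed ratio = 33/23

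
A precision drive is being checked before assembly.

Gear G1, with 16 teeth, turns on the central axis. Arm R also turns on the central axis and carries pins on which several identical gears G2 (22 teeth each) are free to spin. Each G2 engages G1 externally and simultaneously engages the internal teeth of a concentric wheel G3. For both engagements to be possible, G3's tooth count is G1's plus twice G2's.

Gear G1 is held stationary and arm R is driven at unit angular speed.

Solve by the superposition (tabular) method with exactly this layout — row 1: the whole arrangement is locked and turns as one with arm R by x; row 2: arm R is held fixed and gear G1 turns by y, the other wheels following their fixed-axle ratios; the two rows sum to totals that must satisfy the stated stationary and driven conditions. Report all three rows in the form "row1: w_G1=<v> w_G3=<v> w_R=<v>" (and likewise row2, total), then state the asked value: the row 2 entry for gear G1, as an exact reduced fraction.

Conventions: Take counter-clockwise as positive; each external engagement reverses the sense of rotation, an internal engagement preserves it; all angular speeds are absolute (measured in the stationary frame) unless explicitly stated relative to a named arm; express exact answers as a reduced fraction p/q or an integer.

row1: w_G1=1 w_G3=1 w_R=1
row2: w_G1=-1 w_G3=4/15 w_R=0
total: w_G1=0 w_G3=19/15 w_R=1
asked value: -1

recognized (axles ride arm R): planetary set, 16/22/60 teeth
row 1 — lock + rotate with arm: ω_sun = ω_ring = ω_arm = x
row 2 (arm held, sun turns y): ω_ring = −(16/60)·y, ω_arm = 0
boundary: total ω_sun = x + y = 0 and total ω_arm = x = 1  ⇒  y = -1, x = 1
row 2 ring = −(16/60)·(-1) = 4/15
totals (row 1 + row 2): sun 1 + (-1) = 0, ring 1 + 4/15 = 19/15, arm 1 + 0 = 1
asked cell (row2, sun) = -1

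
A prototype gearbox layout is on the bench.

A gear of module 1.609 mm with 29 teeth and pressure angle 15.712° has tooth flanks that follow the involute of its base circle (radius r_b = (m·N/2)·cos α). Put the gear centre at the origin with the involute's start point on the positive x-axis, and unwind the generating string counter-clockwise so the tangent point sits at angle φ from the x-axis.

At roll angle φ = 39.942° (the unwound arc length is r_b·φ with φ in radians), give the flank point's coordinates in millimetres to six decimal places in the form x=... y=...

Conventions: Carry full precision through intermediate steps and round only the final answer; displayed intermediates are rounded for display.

x=27.270628 y=2.415081

single-mesh involute tooth geometry (29T wheel at module 1.609)
pitch radius r_p = m·N/2 = 1.609·29/2 = 23.330500
base radius r_b = r_p·cos α = 23.330500·cos 15.712° = 22.458757
roll angle φ = 39.942° = 0.69711941 rad
x = r_b·(cos φ + φ·sin φ) = 27.270628
y = r_b·(sin φ − φ·cos φ) = 2.415081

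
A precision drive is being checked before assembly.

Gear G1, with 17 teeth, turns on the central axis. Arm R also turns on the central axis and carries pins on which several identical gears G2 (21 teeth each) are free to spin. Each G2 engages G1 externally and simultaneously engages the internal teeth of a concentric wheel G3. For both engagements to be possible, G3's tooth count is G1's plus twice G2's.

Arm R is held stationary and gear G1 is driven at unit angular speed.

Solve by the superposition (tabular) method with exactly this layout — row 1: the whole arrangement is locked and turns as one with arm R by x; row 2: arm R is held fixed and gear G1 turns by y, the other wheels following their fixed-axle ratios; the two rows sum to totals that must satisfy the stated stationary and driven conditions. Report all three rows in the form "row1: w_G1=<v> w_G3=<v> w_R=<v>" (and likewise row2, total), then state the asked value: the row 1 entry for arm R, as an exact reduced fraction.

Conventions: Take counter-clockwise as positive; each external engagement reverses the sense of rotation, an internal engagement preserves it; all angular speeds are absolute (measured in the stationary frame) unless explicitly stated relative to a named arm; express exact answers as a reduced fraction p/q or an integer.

topology: planetary set — G1 17T / G2 21T / G3 59T, arm = carrier (Willis)
superposition row 1 [locked train]: every member turns x
superposition row 2 [arm held]: sun y, ring −(17/59)·y, arm 0
boundary: total ω_arm = x = 0 and total ω_sun = x + y = 1  ⇒  y = 1, x = 0
row 2 ring = −(17/59)·1 = -17/59
totals (row 1 + row 2): sun 0 + 1 = 1, ring 0 + (-17/59) = -17/59, arm 0 + 0 = 0
asked cell (row1, arm) = 0

row1: w_G1=0 w_G3=0 w_R=0
row2: w_G1=1 w_G3=-17/59 w_R=0
total: w_G1=1 w_G3=-17/59 w_R=0
asked value: 0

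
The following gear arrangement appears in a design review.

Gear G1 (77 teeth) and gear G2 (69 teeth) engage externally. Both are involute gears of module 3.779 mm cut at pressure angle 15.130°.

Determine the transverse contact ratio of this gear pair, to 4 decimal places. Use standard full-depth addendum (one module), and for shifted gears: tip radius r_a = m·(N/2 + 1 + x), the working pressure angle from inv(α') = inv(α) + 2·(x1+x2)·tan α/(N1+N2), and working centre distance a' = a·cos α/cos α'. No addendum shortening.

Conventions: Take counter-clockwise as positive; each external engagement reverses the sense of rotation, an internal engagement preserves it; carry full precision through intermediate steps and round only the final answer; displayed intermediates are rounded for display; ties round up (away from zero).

topology: single-mesh involute geometry — m = 3.779, 77T/69T pair
base radii: r_b1 = 140.448197, r_b2 = 125.856177
tip radii: r_a1 = 149.270500, r_a2 = 134.154500
no profile shift: α' = α, a' = a
action lengths: √(r_a1²−r_b1²) = 50.556761, √(r_a2²−r_b2²) = 46.450540
base pitch p_b = π·m·cos α = 11.460546
CR = (50.556761 + 46.450540 − 275.867000·sin 15.13000°)/11.460546 = 2.181681
contact ratio ≈ 2.1817

2.1817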